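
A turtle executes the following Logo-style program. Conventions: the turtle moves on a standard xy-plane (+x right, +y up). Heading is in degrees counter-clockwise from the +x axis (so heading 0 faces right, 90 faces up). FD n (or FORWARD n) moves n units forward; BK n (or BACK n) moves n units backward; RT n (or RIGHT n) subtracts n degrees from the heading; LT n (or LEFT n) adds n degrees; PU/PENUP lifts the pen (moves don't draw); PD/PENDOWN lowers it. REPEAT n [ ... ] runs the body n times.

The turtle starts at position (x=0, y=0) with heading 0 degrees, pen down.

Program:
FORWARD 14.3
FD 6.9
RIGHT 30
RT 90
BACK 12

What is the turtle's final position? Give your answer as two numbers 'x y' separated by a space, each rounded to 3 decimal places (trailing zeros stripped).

Answer: 27.2 10.392

Derivation:
Executing turtle program step by step:
Start: pos=(0,0), heading=0, pen down
FD 14.3: (0,0) -> (14.3,0) [heading=0, draw]
FD 6.9: (14.3,0) -> (21.2,0) [heading=0, draw]
RT 30: heading 0 -> 330
RT 90: heading 330 -> 240
BK 12: (21.2,0) -> (27.2,10.392) [heading=240, draw]
Final: pos=(27.2,10.392), heading=240, 3 segment(s) drawn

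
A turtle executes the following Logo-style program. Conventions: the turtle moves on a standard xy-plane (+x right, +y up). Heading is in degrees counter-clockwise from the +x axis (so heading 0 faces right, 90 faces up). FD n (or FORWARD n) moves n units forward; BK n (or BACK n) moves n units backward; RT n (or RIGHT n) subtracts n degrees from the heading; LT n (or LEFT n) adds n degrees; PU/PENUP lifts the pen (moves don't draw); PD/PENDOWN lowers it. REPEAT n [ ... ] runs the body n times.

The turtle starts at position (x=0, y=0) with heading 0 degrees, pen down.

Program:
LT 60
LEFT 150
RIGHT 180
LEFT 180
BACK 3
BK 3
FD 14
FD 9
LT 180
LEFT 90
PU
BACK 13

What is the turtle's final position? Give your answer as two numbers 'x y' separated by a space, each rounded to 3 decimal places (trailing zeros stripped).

Executing turtle program step by step:
Start: pos=(0,0), heading=0, pen down
LT 60: heading 0 -> 60
LT 150: heading 60 -> 210
RT 180: heading 210 -> 30
LT 180: heading 30 -> 210
BK 3: (0,0) -> (2.598,1.5) [heading=210, draw]
BK 3: (2.598,1.5) -> (5.196,3) [heading=210, draw]
FD 14: (5.196,3) -> (-6.928,-4) [heading=210, draw]
FD 9: (-6.928,-4) -> (-14.722,-8.5) [heading=210, draw]
LT 180: heading 210 -> 30
LT 90: heading 30 -> 120
PU: pen up
BK 13: (-14.722,-8.5) -> (-8.222,-19.758) [heading=120, move]
Final: pos=(-8.222,-19.758), heading=120, 4 segment(s) drawn

Answer: -8.222 -19.758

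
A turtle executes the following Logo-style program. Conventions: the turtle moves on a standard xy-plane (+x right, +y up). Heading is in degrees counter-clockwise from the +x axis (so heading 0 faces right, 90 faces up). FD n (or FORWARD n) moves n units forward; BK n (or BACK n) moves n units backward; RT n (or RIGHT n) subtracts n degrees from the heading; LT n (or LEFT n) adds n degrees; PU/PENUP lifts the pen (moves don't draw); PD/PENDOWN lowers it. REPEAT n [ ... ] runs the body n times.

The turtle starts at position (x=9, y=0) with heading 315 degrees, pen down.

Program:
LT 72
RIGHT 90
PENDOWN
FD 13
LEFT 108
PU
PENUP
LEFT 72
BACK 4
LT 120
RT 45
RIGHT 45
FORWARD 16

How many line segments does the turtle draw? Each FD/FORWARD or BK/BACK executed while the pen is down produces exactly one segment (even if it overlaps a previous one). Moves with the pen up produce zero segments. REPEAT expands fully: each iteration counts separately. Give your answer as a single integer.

Executing turtle program step by step:
Start: pos=(9,0), heading=315, pen down
LT 72: heading 315 -> 27
RT 90: heading 27 -> 297
PD: pen down
FD 13: (9,0) -> (14.902,-11.583) [heading=297, draw]
LT 108: heading 297 -> 45
PU: pen up
PU: pen up
LT 72: heading 45 -> 117
BK 4: (14.902,-11.583) -> (16.718,-15.147) [heading=117, move]
LT 120: heading 117 -> 237
RT 45: heading 237 -> 192
RT 45: heading 192 -> 147
FD 16: (16.718,-15.147) -> (3.299,-6.433) [heading=147, move]
Final: pos=(3.299,-6.433), heading=147, 1 segment(s) drawn
Segments drawn: 1

Answer: 1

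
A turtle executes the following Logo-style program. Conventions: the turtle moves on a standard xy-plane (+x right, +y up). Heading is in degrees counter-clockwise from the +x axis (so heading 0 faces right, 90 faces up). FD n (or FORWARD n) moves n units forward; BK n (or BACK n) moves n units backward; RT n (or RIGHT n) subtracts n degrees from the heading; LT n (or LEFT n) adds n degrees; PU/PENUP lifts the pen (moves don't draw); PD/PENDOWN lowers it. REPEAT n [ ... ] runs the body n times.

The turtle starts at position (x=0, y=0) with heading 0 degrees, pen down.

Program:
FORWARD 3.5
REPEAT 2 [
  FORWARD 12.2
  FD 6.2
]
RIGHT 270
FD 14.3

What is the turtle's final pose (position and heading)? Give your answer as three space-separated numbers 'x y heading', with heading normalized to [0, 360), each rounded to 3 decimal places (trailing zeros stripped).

Executing turtle program step by step:
Start: pos=(0,0), heading=0, pen down
FD 3.5: (0,0) -> (3.5,0) [heading=0, draw]
REPEAT 2 [
  -- iteration 1/2 --
  FD 12.2: (3.5,0) -> (15.7,0) [heading=0, draw]
  FD 6.2: (15.7,0) -> (21.9,0) [heading=0, draw]
  -- iteration 2/2 --
  FD 12.2: (21.9,0) -> (34.1,0) [heading=0, draw]
  FD 6.2: (34.1,0) -> (40.3,0) [heading=0, draw]
]
RT 270: heading 0 -> 90
FD 14.3: (40.3,0) -> (40.3,14.3) [heading=90, draw]
Final: pos=(40.3,14.3), heading=90, 6 segment(s) drawn

Answer: 40.3 14.3 90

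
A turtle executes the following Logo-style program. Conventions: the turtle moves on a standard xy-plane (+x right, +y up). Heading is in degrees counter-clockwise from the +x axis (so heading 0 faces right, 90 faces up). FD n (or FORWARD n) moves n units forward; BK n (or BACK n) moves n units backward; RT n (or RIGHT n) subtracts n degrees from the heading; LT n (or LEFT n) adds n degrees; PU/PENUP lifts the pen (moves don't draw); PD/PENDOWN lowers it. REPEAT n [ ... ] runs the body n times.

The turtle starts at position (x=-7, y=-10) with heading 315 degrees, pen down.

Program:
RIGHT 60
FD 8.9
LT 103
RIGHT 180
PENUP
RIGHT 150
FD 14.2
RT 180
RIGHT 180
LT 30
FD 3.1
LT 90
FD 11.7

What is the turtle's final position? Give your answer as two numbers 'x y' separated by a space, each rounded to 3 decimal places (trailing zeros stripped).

Answer: -5.045 -3.101

Derivation:
Executing turtle program step by step:
Start: pos=(-7,-10), heading=315, pen down
RT 60: heading 315 -> 255
FD 8.9: (-7,-10) -> (-9.303,-18.597) [heading=255, draw]
LT 103: heading 255 -> 358
RT 180: heading 358 -> 178
PU: pen up
RT 150: heading 178 -> 28
FD 14.2: (-9.303,-18.597) -> (3.234,-11.93) [heading=28, move]
RT 180: heading 28 -> 208
RT 180: heading 208 -> 28
LT 30: heading 28 -> 58
FD 3.1: (3.234,-11.93) -> (4.877,-9.301) [heading=58, move]
LT 90: heading 58 -> 148
FD 11.7: (4.877,-9.301) -> (-5.045,-3.101) [heading=148, move]
Final: pos=(-5.045,-3.101), heading=148, 1 segment(s) drawn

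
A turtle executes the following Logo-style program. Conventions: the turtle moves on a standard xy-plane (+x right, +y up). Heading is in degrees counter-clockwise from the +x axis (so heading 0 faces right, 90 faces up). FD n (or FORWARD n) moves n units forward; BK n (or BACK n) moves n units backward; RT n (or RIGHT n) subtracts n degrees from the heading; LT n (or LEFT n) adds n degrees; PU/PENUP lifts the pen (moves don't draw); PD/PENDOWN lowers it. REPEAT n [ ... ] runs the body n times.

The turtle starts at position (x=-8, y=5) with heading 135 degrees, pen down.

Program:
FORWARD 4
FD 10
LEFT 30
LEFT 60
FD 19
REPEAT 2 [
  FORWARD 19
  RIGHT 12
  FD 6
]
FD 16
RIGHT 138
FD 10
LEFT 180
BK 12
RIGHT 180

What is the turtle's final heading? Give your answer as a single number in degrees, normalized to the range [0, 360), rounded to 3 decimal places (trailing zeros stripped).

Answer: 63

Derivation:
Executing turtle program step by step:
Start: pos=(-8,5), heading=135, pen down
FD 4: (-8,5) -> (-10.828,7.828) [heading=135, draw]
FD 10: (-10.828,7.828) -> (-17.899,14.899) [heading=135, draw]
LT 30: heading 135 -> 165
LT 60: heading 165 -> 225
FD 19: (-17.899,14.899) -> (-31.335,1.464) [heading=225, draw]
REPEAT 2 [
  -- iteration 1/2 --
  FD 19: (-31.335,1.464) -> (-44.77,-11.971) [heading=225, draw]
  RT 12: heading 225 -> 213
  FD 6: (-44.77,-11.971) -> (-49.802,-15.238) [heading=213, draw]
  -- iteration 2/2 --
  FD 19: (-49.802,-15.238) -> (-65.736,-25.587) [heading=213, draw]
  RT 12: heading 213 -> 201
  FD 6: (-65.736,-25.587) -> (-71.338,-27.737) [heading=201, draw]
]
FD 16: (-71.338,-27.737) -> (-86.275,-33.471) [heading=201, draw]
RT 138: heading 201 -> 63
FD 10: (-86.275,-33.471) -> (-81.735,-24.561) [heading=63, draw]
LT 180: heading 63 -> 243
BK 12: (-81.735,-24.561) -> (-76.287,-13.868) [heading=243, draw]
RT 180: heading 243 -> 63
Final: pos=(-76.287,-13.868), heading=63, 10 segment(s) drawn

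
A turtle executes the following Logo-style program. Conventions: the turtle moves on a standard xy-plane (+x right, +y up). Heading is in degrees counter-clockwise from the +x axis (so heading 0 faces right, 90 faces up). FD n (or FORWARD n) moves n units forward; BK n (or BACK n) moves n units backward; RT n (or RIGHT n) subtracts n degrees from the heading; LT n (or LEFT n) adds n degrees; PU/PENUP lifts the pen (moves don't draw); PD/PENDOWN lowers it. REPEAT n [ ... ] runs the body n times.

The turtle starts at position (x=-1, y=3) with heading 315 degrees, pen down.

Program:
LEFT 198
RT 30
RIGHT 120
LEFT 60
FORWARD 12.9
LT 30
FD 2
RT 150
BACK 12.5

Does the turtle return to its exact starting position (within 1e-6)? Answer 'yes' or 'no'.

Answer: no

Derivation:
Executing turtle program step by step:
Start: pos=(-1,3), heading=315, pen down
LT 198: heading 315 -> 153
RT 30: heading 153 -> 123
RT 120: heading 123 -> 3
LT 60: heading 3 -> 63
FD 12.9: (-1,3) -> (4.856,14.494) [heading=63, draw]
LT 30: heading 63 -> 93
FD 2: (4.856,14.494) -> (4.752,16.491) [heading=93, draw]
RT 150: heading 93 -> 303
BK 12.5: (4.752,16.491) -> (-2.056,26.975) [heading=303, draw]
Final: pos=(-2.056,26.975), heading=303, 3 segment(s) drawn

Start position: (-1, 3)
Final position: (-2.056, 26.975)
Distance = 23.998; >= 1e-6 -> NOT closed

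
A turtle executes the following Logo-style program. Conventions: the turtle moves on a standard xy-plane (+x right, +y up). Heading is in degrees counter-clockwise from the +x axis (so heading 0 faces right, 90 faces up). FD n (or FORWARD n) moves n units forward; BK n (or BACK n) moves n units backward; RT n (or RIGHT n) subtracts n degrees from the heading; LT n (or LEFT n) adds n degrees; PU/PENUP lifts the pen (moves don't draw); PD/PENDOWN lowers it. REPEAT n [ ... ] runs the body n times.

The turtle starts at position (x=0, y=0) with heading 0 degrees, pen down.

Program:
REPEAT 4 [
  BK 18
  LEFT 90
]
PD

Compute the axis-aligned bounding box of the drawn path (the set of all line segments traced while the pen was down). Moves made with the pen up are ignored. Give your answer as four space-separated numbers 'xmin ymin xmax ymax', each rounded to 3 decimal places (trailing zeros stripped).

Executing turtle program step by step:
Start: pos=(0,0), heading=0, pen down
REPEAT 4 [
  -- iteration 1/4 --
  BK 18: (0,0) -> (-18,0) [heading=0, draw]
  LT 90: heading 0 -> 90
  -- iteration 2/4 --
  BK 18: (-18,0) -> (-18,-18) [heading=90, draw]
  LT 90: heading 90 -> 180
  -- iteration 3/4 --
  BK 18: (-18,-18) -> (0,-18) [heading=180, draw]
  LT 90: heading 180 -> 270
  -- iteration 4/4 --
  BK 18: (0,-18) -> (0,0) [heading=270, draw]
  LT 90: heading 270 -> 0
]
PD: pen down
Final: pos=(0,0), heading=0, 4 segment(s) drawn

Segment endpoints: x in {-18, 0, 0}, y in {-18, -18, 0, 0}
xmin=-18, ymin=-18, xmax=0, ymax=0

Answer: -18 -18 0 0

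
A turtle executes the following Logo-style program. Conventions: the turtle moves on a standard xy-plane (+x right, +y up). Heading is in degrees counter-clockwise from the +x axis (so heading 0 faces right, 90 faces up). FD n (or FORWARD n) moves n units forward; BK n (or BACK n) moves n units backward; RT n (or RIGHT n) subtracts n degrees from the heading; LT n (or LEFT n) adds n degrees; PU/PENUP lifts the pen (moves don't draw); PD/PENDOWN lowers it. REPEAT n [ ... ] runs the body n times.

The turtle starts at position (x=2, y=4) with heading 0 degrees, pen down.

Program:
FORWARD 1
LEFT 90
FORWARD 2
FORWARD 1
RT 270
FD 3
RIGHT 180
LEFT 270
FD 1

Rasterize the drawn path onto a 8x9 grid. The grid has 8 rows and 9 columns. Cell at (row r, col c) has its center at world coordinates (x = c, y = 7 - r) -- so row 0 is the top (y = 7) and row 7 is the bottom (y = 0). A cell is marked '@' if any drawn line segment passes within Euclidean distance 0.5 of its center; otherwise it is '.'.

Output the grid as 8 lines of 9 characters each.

Answer: @@@@.....
@..@.....
...@.....
..@@.....
.........
.........
.........
.........

Derivation:
Segment 0: (2,4) -> (3,4)
Segment 1: (3,4) -> (3,6)
Segment 2: (3,6) -> (3,7)
Segment 3: (3,7) -> (0,7)
Segment 4: (0,7) -> (0,6)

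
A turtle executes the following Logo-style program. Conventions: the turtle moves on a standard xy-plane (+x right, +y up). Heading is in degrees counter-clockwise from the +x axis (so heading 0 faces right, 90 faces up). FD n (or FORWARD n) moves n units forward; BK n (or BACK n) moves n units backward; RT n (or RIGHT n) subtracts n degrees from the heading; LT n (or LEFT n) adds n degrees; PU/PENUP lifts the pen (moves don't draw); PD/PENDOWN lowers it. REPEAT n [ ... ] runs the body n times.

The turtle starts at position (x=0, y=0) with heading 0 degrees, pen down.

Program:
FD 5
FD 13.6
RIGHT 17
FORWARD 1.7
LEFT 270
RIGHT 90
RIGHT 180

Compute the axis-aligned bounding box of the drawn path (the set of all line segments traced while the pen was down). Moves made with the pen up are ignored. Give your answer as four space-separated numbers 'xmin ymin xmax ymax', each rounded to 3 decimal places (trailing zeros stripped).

Executing turtle program step by step:
Start: pos=(0,0), heading=0, pen down
FD 5: (0,0) -> (5,0) [heading=0, draw]
FD 13.6: (5,0) -> (18.6,0) [heading=0, draw]
RT 17: heading 0 -> 343
FD 1.7: (18.6,0) -> (20.226,-0.497) [heading=343, draw]
LT 270: heading 343 -> 253
RT 90: heading 253 -> 163
RT 180: heading 163 -> 343
Final: pos=(20.226,-0.497), heading=343, 3 segment(s) drawn

Segment endpoints: x in {0, 5, 18.6, 20.226}, y in {-0.497, 0}
xmin=0, ymin=-0.497, xmax=20.226, ymax=0

Answer: 0 -0.497 20.226 0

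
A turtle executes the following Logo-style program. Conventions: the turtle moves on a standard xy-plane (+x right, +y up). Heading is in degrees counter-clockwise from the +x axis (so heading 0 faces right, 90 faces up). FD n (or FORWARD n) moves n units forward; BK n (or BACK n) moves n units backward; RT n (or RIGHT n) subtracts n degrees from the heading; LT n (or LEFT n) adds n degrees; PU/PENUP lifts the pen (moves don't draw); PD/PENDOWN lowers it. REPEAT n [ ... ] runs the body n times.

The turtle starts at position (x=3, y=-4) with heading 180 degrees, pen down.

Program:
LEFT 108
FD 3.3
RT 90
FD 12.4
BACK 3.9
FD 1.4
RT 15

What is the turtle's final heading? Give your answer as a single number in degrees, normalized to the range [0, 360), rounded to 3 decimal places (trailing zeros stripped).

Executing turtle program step by step:
Start: pos=(3,-4), heading=180, pen down
LT 108: heading 180 -> 288
FD 3.3: (3,-4) -> (4.02,-7.138) [heading=288, draw]
RT 90: heading 288 -> 198
FD 12.4: (4.02,-7.138) -> (-7.773,-10.97) [heading=198, draw]
BK 3.9: (-7.773,-10.97) -> (-4.064,-9.765) [heading=198, draw]
FD 1.4: (-4.064,-9.765) -> (-5.396,-10.198) [heading=198, draw]
RT 15: heading 198 -> 183
Final: pos=(-5.396,-10.198), heading=183, 4 segment(s) drawn

Answer: 183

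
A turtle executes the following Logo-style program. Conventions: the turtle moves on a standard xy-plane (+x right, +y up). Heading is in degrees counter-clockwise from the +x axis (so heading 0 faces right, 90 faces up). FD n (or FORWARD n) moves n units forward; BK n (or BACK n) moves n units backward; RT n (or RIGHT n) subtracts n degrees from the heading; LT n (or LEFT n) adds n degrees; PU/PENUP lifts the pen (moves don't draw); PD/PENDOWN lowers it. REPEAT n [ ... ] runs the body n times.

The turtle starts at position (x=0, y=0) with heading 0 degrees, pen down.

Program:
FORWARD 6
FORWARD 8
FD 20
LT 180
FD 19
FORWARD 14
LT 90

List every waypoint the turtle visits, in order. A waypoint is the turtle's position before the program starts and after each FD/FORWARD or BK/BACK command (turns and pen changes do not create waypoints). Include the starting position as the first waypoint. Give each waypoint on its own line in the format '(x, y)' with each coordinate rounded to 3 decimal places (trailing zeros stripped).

Executing turtle program step by step:
Start: pos=(0,0), heading=0, pen down
FD 6: (0,0) -> (6,0) [heading=0, draw]
FD 8: (6,0) -> (14,0) [heading=0, draw]
FD 20: (14,0) -> (34,0) [heading=0, draw]
LT 180: heading 0 -> 180
FD 19: (34,0) -> (15,0) [heading=180, draw]
FD 14: (15,0) -> (1,0) [heading=180, draw]
LT 90: heading 180 -> 270
Final: pos=(1,0), heading=270, 5 segment(s) drawn
Waypoints (6 total):
(0, 0)
(6, 0)
(14, 0)
(34, 0)
(15, 0)
(1, 0)

Answer: (0, 0)
(6, 0)
(14, 0)
(34, 0)
(15, 0)
(1, 0)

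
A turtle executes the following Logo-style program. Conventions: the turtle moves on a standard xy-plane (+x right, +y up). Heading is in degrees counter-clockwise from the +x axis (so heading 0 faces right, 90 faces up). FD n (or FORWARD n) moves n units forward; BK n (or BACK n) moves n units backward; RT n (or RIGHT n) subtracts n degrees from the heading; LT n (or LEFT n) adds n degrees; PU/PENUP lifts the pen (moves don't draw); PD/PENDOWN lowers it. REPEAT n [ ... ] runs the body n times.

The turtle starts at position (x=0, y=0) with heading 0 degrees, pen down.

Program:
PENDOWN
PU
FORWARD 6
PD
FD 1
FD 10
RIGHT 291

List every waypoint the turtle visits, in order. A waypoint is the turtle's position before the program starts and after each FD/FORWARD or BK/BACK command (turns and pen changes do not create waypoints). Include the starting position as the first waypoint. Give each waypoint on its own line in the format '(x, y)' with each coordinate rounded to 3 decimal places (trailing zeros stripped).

Executing turtle program step by step:
Start: pos=(0,0), heading=0, pen down
PD: pen down
PU: pen up
FD 6: (0,0) -> (6,0) [heading=0, move]
PD: pen down
FD 1: (6,0) -> (7,0) [heading=0, draw]
FD 10: (7,0) -> (17,0) [heading=0, draw]
RT 291: heading 0 -> 69
Final: pos=(17,0), heading=69, 2 segment(s) drawn
Waypoints (4 total):
(0, 0)
(6, 0)
(7, 0)
(17, 0)

Answer: (0, 0)
(6, 0)
(7, 0)
(17, 0)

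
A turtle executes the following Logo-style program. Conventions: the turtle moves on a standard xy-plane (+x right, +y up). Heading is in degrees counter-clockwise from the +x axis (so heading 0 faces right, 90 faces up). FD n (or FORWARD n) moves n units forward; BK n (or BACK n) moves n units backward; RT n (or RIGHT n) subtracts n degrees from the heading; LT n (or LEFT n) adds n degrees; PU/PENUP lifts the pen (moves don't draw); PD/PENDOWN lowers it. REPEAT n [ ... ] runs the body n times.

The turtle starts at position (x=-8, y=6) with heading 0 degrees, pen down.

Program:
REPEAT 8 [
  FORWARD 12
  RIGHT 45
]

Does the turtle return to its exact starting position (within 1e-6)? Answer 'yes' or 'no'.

Answer: yes

Derivation:
Executing turtle program step by step:
Start: pos=(-8,6), heading=0, pen down
REPEAT 8 [
  -- iteration 1/8 --
  FD 12: (-8,6) -> (4,6) [heading=0, draw]
  RT 45: heading 0 -> 315
  -- iteration 2/8 --
  FD 12: (4,6) -> (12.485,-2.485) [heading=315, draw]
  RT 45: heading 315 -> 270
  -- iteration 3/8 --
  FD 12: (12.485,-2.485) -> (12.485,-14.485) [heading=270, draw]
  RT 45: heading 270 -> 225
  -- iteration 4/8 --
  FD 12: (12.485,-14.485) -> (4,-22.971) [heading=225, draw]
  RT 45: heading 225 -> 180
  -- iteration 5/8 --
  FD 12: (4,-22.971) -> (-8,-22.971) [heading=180, draw]
  RT 45: heading 180 -> 135
  -- iteration 6/8 --
  FD 12: (-8,-22.971) -> (-16.485,-14.485) [heading=135, draw]
  RT 45: heading 135 -> 90
  -- iteration 7/8 --
  FD 12: (-16.485,-14.485) -> (-16.485,-2.485) [heading=90, draw]
  RT 45: heading 90 -> 45
  -- iteration 8/8 --
  FD 12: (-16.485,-2.485) -> (-8,6) [heading=45, draw]
  RT 45: heading 45 -> 0
]
Final: pos=(-8,6), heading=0, 8 segment(s) drawn

Start position: (-8, 6)
Final position: (-8, 6)
Distance = 0; < 1e-6 -> CLOSED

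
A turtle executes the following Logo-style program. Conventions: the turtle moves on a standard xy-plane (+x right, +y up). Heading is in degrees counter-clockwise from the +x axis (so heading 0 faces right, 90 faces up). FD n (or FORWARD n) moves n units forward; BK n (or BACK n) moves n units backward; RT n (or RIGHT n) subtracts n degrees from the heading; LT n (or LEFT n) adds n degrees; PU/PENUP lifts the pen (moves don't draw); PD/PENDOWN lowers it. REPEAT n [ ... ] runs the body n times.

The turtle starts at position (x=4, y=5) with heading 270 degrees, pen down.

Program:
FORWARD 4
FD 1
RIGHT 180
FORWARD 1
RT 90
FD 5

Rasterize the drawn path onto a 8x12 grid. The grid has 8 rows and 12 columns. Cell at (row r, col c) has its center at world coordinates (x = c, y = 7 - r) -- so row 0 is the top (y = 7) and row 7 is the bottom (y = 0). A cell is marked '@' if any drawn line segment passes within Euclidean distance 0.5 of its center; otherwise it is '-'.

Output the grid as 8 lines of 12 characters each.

Segment 0: (4,5) -> (4,1)
Segment 1: (4,1) -> (4,0)
Segment 2: (4,0) -> (4,1)
Segment 3: (4,1) -> (9,1)

Answer: ------------
------------
----@-------
----@-------
----@-------
----@-------
----@@@@@@--
----@-------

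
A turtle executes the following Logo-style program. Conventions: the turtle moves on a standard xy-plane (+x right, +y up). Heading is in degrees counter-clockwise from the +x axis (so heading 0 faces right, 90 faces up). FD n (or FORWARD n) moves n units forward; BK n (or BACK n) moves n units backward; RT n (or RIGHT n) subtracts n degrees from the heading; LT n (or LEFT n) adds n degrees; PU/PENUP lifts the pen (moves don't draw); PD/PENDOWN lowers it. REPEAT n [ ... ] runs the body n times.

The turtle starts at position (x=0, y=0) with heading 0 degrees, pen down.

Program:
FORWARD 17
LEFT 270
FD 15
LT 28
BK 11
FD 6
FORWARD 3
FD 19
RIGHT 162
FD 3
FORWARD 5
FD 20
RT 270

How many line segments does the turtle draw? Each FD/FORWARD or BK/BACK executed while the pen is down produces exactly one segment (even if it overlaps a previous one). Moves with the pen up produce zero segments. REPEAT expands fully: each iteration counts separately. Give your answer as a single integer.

Answer: 9

Derivation:
Executing turtle program step by step:
Start: pos=(0,0), heading=0, pen down
FD 17: (0,0) -> (17,0) [heading=0, draw]
LT 270: heading 0 -> 270
FD 15: (17,0) -> (17,-15) [heading=270, draw]
LT 28: heading 270 -> 298
BK 11: (17,-15) -> (11.836,-5.288) [heading=298, draw]
FD 6: (11.836,-5.288) -> (14.653,-10.585) [heading=298, draw]
FD 3: (14.653,-10.585) -> (16.061,-13.234) [heading=298, draw]
FD 19: (16.061,-13.234) -> (24.981,-30.01) [heading=298, draw]
RT 162: heading 298 -> 136
FD 3: (24.981,-30.01) -> (22.823,-27.926) [heading=136, draw]
FD 5: (22.823,-27.926) -> (19.226,-24.453) [heading=136, draw]
FD 20: (19.226,-24.453) -> (4.84,-10.56) [heading=136, draw]
RT 270: heading 136 -> 226
Final: pos=(4.84,-10.56), heading=226, 9 segment(s) drawn
Segments drawn: 9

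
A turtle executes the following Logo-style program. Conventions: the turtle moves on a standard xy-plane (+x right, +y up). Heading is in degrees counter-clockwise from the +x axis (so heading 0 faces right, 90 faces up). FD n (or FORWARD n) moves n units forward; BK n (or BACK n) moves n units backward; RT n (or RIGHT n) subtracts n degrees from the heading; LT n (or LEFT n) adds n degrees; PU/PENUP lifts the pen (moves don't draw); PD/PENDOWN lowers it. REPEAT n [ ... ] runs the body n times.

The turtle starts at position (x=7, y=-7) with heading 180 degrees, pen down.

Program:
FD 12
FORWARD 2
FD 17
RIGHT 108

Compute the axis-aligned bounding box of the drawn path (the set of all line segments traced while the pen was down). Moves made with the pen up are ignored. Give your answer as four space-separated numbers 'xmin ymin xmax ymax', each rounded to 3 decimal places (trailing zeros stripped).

Executing turtle program step by step:
Start: pos=(7,-7), heading=180, pen down
FD 12: (7,-7) -> (-5,-7) [heading=180, draw]
FD 2: (-5,-7) -> (-7,-7) [heading=180, draw]
FD 17: (-7,-7) -> (-24,-7) [heading=180, draw]
RT 108: heading 180 -> 72
Final: pos=(-24,-7), heading=72, 3 segment(s) drawn

Segment endpoints: x in {-24, -7, -5, 7}, y in {-7, -7, -7}
xmin=-24, ymin=-7, xmax=7, ymax=-7

Answer: -24 -7 7 -7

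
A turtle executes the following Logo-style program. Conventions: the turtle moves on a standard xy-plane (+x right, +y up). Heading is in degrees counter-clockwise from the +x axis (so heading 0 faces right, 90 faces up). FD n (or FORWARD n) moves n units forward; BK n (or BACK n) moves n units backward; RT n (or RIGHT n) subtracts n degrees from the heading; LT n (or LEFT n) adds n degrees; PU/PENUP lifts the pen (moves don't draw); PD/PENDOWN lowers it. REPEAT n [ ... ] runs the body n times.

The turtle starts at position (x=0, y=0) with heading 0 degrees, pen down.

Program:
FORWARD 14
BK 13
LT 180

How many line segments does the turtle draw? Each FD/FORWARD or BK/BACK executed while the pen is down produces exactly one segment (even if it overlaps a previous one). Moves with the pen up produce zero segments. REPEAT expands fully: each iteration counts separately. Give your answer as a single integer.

Answer: 2

Derivation:
Executing turtle program step by step:
Start: pos=(0,0), heading=0, pen down
FD 14: (0,0) -> (14,0) [heading=0, draw]
BK 13: (14,0) -> (1,0) [heading=0, draw]
LT 180: heading 0 -> 180
Final: pos=(1,0), heading=180, 2 segment(s) drawn
Segments drawn: 2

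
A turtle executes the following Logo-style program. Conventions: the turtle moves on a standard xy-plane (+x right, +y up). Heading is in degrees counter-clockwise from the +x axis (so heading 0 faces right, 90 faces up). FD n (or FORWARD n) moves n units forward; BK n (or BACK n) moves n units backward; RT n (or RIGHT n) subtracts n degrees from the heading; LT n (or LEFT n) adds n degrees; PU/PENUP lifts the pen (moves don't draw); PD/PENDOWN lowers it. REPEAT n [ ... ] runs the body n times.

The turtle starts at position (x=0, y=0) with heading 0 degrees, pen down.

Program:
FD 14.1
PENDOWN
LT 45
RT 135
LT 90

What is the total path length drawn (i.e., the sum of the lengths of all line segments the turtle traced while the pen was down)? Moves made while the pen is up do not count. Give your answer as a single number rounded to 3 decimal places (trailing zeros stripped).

Answer: 14.1

Derivation:
Executing turtle program step by step:
Start: pos=(0,0), heading=0, pen down
FD 14.1: (0,0) -> (14.1,0) [heading=0, draw]
PD: pen down
LT 45: heading 0 -> 45
RT 135: heading 45 -> 270
LT 90: heading 270 -> 0
Final: pos=(14.1,0), heading=0, 1 segment(s) drawn

Segment lengths:
  seg 1: (0,0) -> (14.1,0), length = 14.1
Total = 14.1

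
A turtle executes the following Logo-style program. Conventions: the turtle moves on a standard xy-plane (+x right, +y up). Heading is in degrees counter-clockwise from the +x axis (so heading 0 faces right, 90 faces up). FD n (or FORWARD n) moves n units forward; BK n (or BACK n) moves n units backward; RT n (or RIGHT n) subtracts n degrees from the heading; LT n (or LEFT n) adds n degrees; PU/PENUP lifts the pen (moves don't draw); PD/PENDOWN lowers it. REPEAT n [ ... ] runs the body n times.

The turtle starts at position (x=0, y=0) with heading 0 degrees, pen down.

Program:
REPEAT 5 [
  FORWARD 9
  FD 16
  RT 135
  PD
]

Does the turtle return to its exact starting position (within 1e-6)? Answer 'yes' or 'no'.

Executing turtle program step by step:
Start: pos=(0,0), heading=0, pen down
REPEAT 5 [
  -- iteration 1/5 --
  FD 9: (0,0) -> (9,0) [heading=0, draw]
  FD 16: (9,0) -> (25,0) [heading=0, draw]
  RT 135: heading 0 -> 225
  PD: pen down
  -- iteration 2/5 --
  FD 9: (25,0) -> (18.636,-6.364) [heading=225, draw]
  FD 16: (18.636,-6.364) -> (7.322,-17.678) [heading=225, draw]
  RT 135: heading 225 -> 90
  PD: pen down
  -- iteration 3/5 --
  FD 9: (7.322,-17.678) -> (7.322,-8.678) [heading=90, draw]
  FD 16: (7.322,-8.678) -> (7.322,7.322) [heading=90, draw]
  RT 135: heading 90 -> 315
  PD: pen down
  -- iteration 4/5 --
  FD 9: (7.322,7.322) -> (13.686,0.958) [heading=315, draw]
  FD 16: (13.686,0.958) -> (25,-10.355) [heading=315, draw]
  RT 135: heading 315 -> 180
  PD: pen down
  -- iteration 5/5 --
  FD 9: (25,-10.355) -> (16,-10.355) [heading=180, draw]
  FD 16: (16,-10.355) -> (0,-10.355) [heading=180, draw]
  RT 135: heading 180 -> 45
  PD: pen down
]
Final: pos=(0,-10.355), heading=45, 10 segment(s) drawn

Start position: (0, 0)
Final position: (0, -10.355)
Distance = 10.355; >= 1e-6 -> NOT closed

Answer: no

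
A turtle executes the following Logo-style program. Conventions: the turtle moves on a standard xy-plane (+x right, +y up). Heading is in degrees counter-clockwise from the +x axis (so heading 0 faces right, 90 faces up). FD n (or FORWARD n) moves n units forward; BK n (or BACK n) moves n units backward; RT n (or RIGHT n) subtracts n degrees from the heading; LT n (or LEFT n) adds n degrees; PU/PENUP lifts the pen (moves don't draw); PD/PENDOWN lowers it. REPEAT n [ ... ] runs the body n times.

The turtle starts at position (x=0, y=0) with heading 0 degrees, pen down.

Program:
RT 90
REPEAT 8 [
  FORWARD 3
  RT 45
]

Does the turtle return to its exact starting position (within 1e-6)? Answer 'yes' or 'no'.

Answer: yes

Derivation:
Executing turtle program step by step:
Start: pos=(0,0), heading=0, pen down
RT 90: heading 0 -> 270
REPEAT 8 [
  -- iteration 1/8 --
  FD 3: (0,0) -> (0,-3) [heading=270, draw]
  RT 45: heading 270 -> 225
  -- iteration 2/8 --
  FD 3: (0,-3) -> (-2.121,-5.121) [heading=225, draw]
  RT 45: heading 225 -> 180
  -- iteration 3/8 --
  FD 3: (-2.121,-5.121) -> (-5.121,-5.121) [heading=180, draw]
  RT 45: heading 180 -> 135
  -- iteration 4/8 --
  FD 3: (-5.121,-5.121) -> (-7.243,-3) [heading=135, draw]
  RT 45: heading 135 -> 90
  -- iteration 5/8 --
  FD 3: (-7.243,-3) -> (-7.243,0) [heading=90, draw]
  RT 45: heading 90 -> 45
  -- iteration 6/8 --
  FD 3: (-7.243,0) -> (-5.121,2.121) [heading=45, draw]
  RT 45: heading 45 -> 0
  -- iteration 7/8 --
  FD 3: (-5.121,2.121) -> (-2.121,2.121) [heading=0, draw]
  RT 45: heading 0 -> 315
  -- iteration 8/8 --
  FD 3: (-2.121,2.121) -> (0,0) [heading=315, draw]
  RT 45: heading 315 -> 270
]
Final: pos=(0,0), heading=270, 8 segment(s) drawn

Start position: (0, 0)
Final position: (0, 0)
Distance = 0; < 1e-6 -> CLOSED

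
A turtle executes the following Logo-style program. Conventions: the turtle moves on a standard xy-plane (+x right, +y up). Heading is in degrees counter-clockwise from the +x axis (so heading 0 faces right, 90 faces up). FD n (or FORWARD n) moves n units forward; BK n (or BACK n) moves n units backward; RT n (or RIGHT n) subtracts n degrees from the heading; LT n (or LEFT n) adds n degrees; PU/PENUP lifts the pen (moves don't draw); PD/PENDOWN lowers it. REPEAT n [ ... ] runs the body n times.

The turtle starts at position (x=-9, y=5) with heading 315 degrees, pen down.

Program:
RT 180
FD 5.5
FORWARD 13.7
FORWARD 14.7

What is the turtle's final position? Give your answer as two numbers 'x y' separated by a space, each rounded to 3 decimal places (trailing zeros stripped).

Answer: -32.971 28.971

Derivation:
Executing turtle program step by step:
Start: pos=(-9,5), heading=315, pen down
RT 180: heading 315 -> 135
FD 5.5: (-9,5) -> (-12.889,8.889) [heading=135, draw]
FD 13.7: (-12.889,8.889) -> (-22.576,18.576) [heading=135, draw]
FD 14.7: (-22.576,18.576) -> (-32.971,28.971) [heading=135, draw]
Final: pos=(-32.971,28.971), heading=135, 3 segment(s) drawn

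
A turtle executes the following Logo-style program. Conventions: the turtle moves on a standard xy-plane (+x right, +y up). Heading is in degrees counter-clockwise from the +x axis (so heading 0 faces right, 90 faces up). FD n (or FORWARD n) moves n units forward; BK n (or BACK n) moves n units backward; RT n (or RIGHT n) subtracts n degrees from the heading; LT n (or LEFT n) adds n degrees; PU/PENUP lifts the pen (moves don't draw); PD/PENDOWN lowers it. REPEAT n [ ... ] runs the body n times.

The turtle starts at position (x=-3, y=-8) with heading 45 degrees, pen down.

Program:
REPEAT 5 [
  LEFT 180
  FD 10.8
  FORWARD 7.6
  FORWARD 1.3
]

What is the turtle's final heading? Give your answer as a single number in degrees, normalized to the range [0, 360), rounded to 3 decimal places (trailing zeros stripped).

Answer: 225

Derivation:
Executing turtle program step by step:
Start: pos=(-3,-8), heading=45, pen down
REPEAT 5 [
  -- iteration 1/5 --
  LT 180: heading 45 -> 225
  FD 10.8: (-3,-8) -> (-10.637,-15.637) [heading=225, draw]
  FD 7.6: (-10.637,-15.637) -> (-16.011,-21.011) [heading=225, draw]
  FD 1.3: (-16.011,-21.011) -> (-16.93,-21.93) [heading=225, draw]
  -- iteration 2/5 --
  LT 180: heading 225 -> 45
  FD 10.8: (-16.93,-21.93) -> (-9.293,-14.293) [heading=45, draw]
  FD 7.6: (-9.293,-14.293) -> (-3.919,-8.919) [heading=45, draw]
  FD 1.3: (-3.919,-8.919) -> (-3,-8) [heading=45, draw]
  -- iteration 3/5 --
  LT 180: heading 45 -> 225
  FD 10.8: (-3,-8) -> (-10.637,-15.637) [heading=225, draw]
  FD 7.6: (-10.637,-15.637) -> (-16.011,-21.011) [heading=225, draw]
  FD 1.3: (-16.011,-21.011) -> (-16.93,-21.93) [heading=225, draw]
  -- iteration 4/5 --
  LT 180: heading 225 -> 45
  FD 10.8: (-16.93,-21.93) -> (-9.293,-14.293) [heading=45, draw]
  FD 7.6: (-9.293,-14.293) -> (-3.919,-8.919) [heading=45, draw]
  FD 1.3: (-3.919,-8.919) -> (-3,-8) [heading=45, draw]
  -- iteration 5/5 --
  LT 180: heading 45 -> 225
  FD 10.8: (-3,-8) -> (-10.637,-15.637) [heading=225, draw]
  FD 7.6: (-10.637,-15.637) -> (-16.011,-21.011) [heading=225, draw]
  FD 1.3: (-16.011,-21.011) -> (-16.93,-21.93) [heading=225, draw]
]
Final: pos=(-16.93,-21.93), heading=225, 15 segment(s) drawn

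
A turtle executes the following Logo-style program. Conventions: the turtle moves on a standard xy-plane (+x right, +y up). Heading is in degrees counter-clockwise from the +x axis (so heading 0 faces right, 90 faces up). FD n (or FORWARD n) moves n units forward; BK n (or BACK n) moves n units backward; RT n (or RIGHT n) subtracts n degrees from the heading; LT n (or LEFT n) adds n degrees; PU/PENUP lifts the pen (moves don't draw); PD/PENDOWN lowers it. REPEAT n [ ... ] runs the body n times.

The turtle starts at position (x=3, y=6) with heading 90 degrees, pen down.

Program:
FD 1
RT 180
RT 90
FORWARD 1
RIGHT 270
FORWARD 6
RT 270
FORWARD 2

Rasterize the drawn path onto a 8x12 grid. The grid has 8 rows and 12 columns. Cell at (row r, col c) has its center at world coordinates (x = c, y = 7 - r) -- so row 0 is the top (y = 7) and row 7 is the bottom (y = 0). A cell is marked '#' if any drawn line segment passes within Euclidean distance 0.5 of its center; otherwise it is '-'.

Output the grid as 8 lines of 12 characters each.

Segment 0: (3,6) -> (3,7)
Segment 1: (3,7) -> (2,7)
Segment 2: (2,7) -> (2,1)
Segment 3: (2,1) -> (4,1)

Answer: --##--------
--##--------
--#---------
--#---------
--#---------
--#---------
--###-------
------------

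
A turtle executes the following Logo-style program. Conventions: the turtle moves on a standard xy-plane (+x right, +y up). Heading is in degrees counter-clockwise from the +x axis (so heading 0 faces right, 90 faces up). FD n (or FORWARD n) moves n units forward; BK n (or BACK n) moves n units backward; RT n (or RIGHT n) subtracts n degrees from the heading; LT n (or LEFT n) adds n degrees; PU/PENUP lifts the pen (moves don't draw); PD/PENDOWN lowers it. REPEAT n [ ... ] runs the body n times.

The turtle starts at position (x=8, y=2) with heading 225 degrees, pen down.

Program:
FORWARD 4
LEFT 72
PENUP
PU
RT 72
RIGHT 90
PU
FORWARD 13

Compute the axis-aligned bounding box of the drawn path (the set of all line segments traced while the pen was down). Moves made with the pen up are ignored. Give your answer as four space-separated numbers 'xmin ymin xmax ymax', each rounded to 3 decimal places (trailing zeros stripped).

Answer: 5.172 -0.828 8 2

Derivation:
Executing turtle program step by step:
Start: pos=(8,2), heading=225, pen down
FD 4: (8,2) -> (5.172,-0.828) [heading=225, draw]
LT 72: heading 225 -> 297
PU: pen up
PU: pen up
RT 72: heading 297 -> 225
RT 90: heading 225 -> 135
PU: pen up
FD 13: (5.172,-0.828) -> (-4.021,8.364) [heading=135, move]
Final: pos=(-4.021,8.364), heading=135, 1 segment(s) drawn

Segment endpoints: x in {5.172, 8}, y in {-0.828, 2}
xmin=5.172, ymin=-0.828, xmax=8, ymax=2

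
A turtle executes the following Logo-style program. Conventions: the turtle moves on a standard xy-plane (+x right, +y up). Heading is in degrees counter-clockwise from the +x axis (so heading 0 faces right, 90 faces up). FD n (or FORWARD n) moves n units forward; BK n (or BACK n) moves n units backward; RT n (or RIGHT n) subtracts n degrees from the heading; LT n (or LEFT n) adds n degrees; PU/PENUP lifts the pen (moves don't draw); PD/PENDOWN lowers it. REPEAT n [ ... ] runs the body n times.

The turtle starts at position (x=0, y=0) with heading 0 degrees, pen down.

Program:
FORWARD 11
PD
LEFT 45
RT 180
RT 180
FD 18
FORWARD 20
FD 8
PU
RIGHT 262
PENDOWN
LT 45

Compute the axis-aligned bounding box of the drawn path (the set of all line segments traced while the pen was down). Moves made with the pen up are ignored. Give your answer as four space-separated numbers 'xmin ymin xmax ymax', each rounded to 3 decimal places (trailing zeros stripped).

Answer: 0 0 43.527 32.527

Derivation:
Executing turtle program step by step:
Start: pos=(0,0), heading=0, pen down
FD 11: (0,0) -> (11,0) [heading=0, draw]
PD: pen down
LT 45: heading 0 -> 45
RT 180: heading 45 -> 225
RT 180: heading 225 -> 45
FD 18: (11,0) -> (23.728,12.728) [heading=45, draw]
FD 20: (23.728,12.728) -> (37.87,26.87) [heading=45, draw]
FD 8: (37.87,26.87) -> (43.527,32.527) [heading=45, draw]
PU: pen up
RT 262: heading 45 -> 143
PD: pen down
LT 45: heading 143 -> 188
Final: pos=(43.527,32.527), heading=188, 4 segment(s) drawn

Segment endpoints: x in {0, 11, 23.728, 37.87, 43.527}, y in {0, 12.728, 26.87, 32.527}
xmin=0, ymin=0, xmax=43.527, ymax=32.527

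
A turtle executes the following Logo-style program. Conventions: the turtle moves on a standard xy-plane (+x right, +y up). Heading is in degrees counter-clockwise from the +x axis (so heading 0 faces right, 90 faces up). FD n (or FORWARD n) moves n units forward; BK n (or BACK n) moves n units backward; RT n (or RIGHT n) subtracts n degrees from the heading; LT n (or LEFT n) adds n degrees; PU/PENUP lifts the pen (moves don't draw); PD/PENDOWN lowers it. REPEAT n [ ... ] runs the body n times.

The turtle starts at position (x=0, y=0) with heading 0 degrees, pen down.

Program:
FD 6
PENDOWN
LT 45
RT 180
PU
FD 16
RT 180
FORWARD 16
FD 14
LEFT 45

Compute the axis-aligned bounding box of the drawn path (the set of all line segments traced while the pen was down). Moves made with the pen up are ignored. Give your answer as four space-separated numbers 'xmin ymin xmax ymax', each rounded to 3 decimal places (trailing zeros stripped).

Executing turtle program step by step:
Start: pos=(0,0), heading=0, pen down
FD 6: (0,0) -> (6,0) [heading=0, draw]
PD: pen down
LT 45: heading 0 -> 45
RT 180: heading 45 -> 225
PU: pen up
FD 16: (6,0) -> (-5.314,-11.314) [heading=225, move]
RT 180: heading 225 -> 45
FD 16: (-5.314,-11.314) -> (6,0) [heading=45, move]
FD 14: (6,0) -> (15.899,9.899) [heading=45, move]
LT 45: heading 45 -> 90
Final: pos=(15.899,9.899), heading=90, 1 segment(s) drawn

Segment endpoints: x in {0, 6}, y in {0}
xmin=0, ymin=0, xmax=6, ymax=0

Answer: 0 0 6 0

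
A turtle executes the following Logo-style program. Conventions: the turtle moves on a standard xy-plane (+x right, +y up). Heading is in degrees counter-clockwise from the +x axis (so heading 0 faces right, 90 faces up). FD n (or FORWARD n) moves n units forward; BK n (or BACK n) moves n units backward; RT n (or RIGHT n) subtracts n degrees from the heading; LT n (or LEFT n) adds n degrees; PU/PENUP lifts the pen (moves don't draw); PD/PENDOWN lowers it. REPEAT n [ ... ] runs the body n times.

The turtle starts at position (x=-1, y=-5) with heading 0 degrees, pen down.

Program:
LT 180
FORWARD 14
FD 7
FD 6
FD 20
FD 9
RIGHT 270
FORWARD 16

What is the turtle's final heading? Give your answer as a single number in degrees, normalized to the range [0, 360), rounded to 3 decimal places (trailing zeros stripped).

Answer: 270

Derivation:
Executing turtle program step by step:
Start: pos=(-1,-5), heading=0, pen down
LT 180: heading 0 -> 180
FD 14: (-1,-5) -> (-15,-5) [heading=180, draw]
FD 7: (-15,-5) -> (-22,-5) [heading=180, draw]
FD 6: (-22,-5) -> (-28,-5) [heading=180, draw]
FD 20: (-28,-5) -> (-48,-5) [heading=180, draw]
FD 9: (-48,-5) -> (-57,-5) [heading=180, draw]
RT 270: heading 180 -> 270
FD 16: (-57,-5) -> (-57,-21) [heading=270, draw]
Final: pos=(-57,-21), heading=270, 6 segment(s) drawn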